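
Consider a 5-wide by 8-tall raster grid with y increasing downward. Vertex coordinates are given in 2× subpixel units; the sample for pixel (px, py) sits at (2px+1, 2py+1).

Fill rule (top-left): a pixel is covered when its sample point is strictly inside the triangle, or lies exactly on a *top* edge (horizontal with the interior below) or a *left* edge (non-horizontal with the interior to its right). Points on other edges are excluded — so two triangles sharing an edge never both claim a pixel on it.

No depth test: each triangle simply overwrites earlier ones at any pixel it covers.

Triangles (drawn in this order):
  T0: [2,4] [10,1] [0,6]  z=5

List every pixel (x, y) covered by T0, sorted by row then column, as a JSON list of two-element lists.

T0:
  2·area = 10
  edge (2, 4)→(10, 1): d=(8,-3) top-left  bias=+0
  edge (10, 1)→(0, 6): d=(-10,5) right/bottom  bias=-1
  edge (0, 6)→(2, 4): d=(2,-2) top-left  bias=+0
    (2,0)@(5, 1): e=[-15,25,0] → ·  [on edge]
    (1,1)@(3, 3): e=[-5,15,0] → ·  [on edge]
    (2,1)@(5, 3): e=[1,5,4] → █
    (3,1)@(7, 3): e=[7,-5,8] → ·
    (0,2)@(1, 5): e=[5,5,0] → █  [on edge]
    (1,2)@(3, 5): e=[11,-5,4] → ·
    (2,2)@(5, 5): e=[17,-15,8] → ·
    (0,3)@(1, 7): e=[21,-15,4] → ·
  covered (2 px):
    · · · · ·
    · · █ · ·
    █ · · · ·
    · · · · ·
    · · · · ·
    · · · · ·
    · · · · ·
    · · · · ·

Answer: [[2,1],[0,2]]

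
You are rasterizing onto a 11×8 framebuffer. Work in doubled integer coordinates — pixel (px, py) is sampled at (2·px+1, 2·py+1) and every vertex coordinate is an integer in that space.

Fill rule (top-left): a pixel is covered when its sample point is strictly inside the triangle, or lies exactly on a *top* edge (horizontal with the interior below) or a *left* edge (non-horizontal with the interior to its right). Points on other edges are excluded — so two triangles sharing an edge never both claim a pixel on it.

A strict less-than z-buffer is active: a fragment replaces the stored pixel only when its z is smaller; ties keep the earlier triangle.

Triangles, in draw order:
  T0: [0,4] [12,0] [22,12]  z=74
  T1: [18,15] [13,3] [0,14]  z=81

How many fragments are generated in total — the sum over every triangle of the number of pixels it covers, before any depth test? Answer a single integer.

T0:
  2·area = 184
  edge (0, 4)→(12, 0): d=(12,-4) top-left  bias=+0
  edge (12, 0)→(22, 12): d=(10,12) right/bottom  bias=-1
  edge (22, 12)→(0, 4): d=(-22,-8) top-left  bias=+0
    (4,0)@(9, 1): e=[0,46,138] → █  [on edge]
    (5,0)@(11, 1): e=[8,22,154] → █
    (6,0)@(13, 1): e=[16,-2,170] → ·
    (1,1)@(3, 3): e=[0,138,46] → █  [on edge]
    (2,1)@(5, 3): e=[8,114,62] → █
    (3,1)@(7, 3): e=[16,90,78] → █
    (6,1)@(13, 3): e=[40,18,126] → █
    (7,1)@(15, 3): e=[48,-6,142] → ·
    (1,2)@(3, 5): e=[24,158,2] → █
    (7,2)@(15, 5): e=[72,14,98] → █
    (8,2)@(17, 5): e=[80,-10,114] → ·
    (1,3)@(3, 7): e=[48,178,-42] → ·
  covered (24 px):
    · · · · █ █ · · · · ·
    · █ █ █ █ █ █ · · · ·
    · █ █ █ █ █ █ █ · · ·
    · · · · █ █ █ █ █ · ·
    · · · · · · · █ █ █ ·
    · · · · · · · · · · █
    · · · · · · · · · · ·
    · · · · · · · · · · ·
T1:
  2·area = 211  (B↔C swapped to make it positive)
  edge (18, 15)→(0, 14): d=(-18,-1) top-left  bias=+0
  edge (0, 14)→(13, 3): d=(13,-11) top-left  bias=+0
  edge (13, 3)→(18, 15): d=(5,12) right/bottom  bias=-1
    (6,1)@(13, 3): e=[211,0,0] → ·  [on edge]
    (5,2)@(11, 5): e=[173,4,34] → █
    (6,2)@(13, 5): e=[175,26,10] → █
    (7,2)@(15, 5): e=[177,48,-14] → ·
    (4,3)@(9, 7): e=[135,8,68] → █
    (7,3)@(15, 7): e=[141,74,-4] → ·
    (3,4)@(7, 9): e=[97,12,102] → █
    (7,4)@(15, 9): e=[105,100,6] → █
    (8,4)@(17, 9): e=[107,122,-18] → ·
    (2,5)@(5, 11): e=[59,16,136] → █
    (8,5)@(17, 11): e=[71,148,-8] → ·
    (1,6)@(3, 13): e=[21,20,170] → █
  covered (24 px):
    · · · · · · · · · · ·
    · · · · · · · · · · ·
    · · · · · █ █ · · · ·
    · · · · █ █ █ · · · ·
    · · · █ █ █ █ █ · · ·
    · · █ █ █ █ █ █ · · ·
    · █ █ █ █ █ █ █ █ · ·
    · · · · · · · · · · ·

Answer: 48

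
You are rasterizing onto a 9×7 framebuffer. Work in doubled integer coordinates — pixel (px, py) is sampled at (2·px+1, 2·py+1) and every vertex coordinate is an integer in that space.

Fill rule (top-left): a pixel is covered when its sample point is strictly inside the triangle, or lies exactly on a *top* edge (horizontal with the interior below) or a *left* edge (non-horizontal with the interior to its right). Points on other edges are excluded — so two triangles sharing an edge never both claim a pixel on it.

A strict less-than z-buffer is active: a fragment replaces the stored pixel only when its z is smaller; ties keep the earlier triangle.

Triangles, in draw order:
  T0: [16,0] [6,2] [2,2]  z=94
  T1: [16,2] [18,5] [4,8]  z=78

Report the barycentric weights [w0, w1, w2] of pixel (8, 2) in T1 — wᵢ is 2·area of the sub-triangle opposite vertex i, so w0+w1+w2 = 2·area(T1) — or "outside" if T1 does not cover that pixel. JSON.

T0:
  2·area = 8
  edge (16, 0)→(6, 2): d=(-10,2) right/bottom  bias=-1
  edge (6, 2)→(2, 2): d=(-4,0) right/bottom  bias=-1
  edge (2, 2)→(16, 0): d=(14,-2) top-left  bias=+0
    (4,0)@(9, 1): e=[4,4,0] → X  [on edge]
    (5,0)@(11, 1): e=[0,4,4] → .  [on edge]
    (0,1)@(1, 3): e=[0,-4,12] → .  [on edge]
    (4,1)@(9, 3): e=[-16,-4,28] → .
  covered (1 px):
    . . . . X . . . .
    . . . . . . . . .
    . . . . . . . . .
    . . . . . . . . .
    . . . . . . . . .
    . . . . . . . . .
    . . . . . . . . .
T1:
  2·area = 48
  edge (16, 2)→(18, 5): d=(2,3) right/bottom  bias=-1
  edge (18, 5)→(4, 8): d=(-14,3) right/bottom  bias=-1
  edge (4, 8)→(16, 2): d=(12,-6) top-left  bias=+0
    (7,1)@(15, 3): e=[5,37,6] → X
    (8,1)@(17, 3): e=[-1,31,18] → .
    (5,2)@(11, 5): e=[21,21,6] → X
    (6,2)@(13, 5): e=[15,15,18] → X
    (8,2)@(17, 5): e=[3,3,42] → X
    (3,3)@(7, 7): e=[37,5,6] → X
    (4,3)@(9, 7): e=[31,-1,18] → .
    (5,3)@(11, 7): e=[25,-7,30] → .
    (6,3)@(13, 7): e=[19,-13,42] → .
    (7,3)@(15, 7): e=[13,-19,54] → .
    (8,3)@(17, 7): e=[7,-25,66] → .
    (3,4)@(7, 9): e=[41,-23,30] → .
  covered (6 px):
    . . . . . . . . .
    . . . . . . . X .
    . . . . . X X X X
    . . . X . . . . .
    . . . . . . . . .
    . . . . . . . . .
    . . . . . . . . .

Final: [3,42,3]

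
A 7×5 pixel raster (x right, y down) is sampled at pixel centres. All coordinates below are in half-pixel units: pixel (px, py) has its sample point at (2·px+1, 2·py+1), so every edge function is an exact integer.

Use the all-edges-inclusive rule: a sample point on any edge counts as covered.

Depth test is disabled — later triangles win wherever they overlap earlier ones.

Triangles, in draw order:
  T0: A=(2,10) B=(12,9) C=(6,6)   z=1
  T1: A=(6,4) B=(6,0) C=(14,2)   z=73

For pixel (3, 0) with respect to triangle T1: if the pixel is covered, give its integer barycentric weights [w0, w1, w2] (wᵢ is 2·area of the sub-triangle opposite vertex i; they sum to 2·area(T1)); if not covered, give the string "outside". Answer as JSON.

T0:
  2·area = 36  (B↔C swapped to make it positive)
  edge (2, 10)→(6, 6): d=(4,-4) inclusive
  edge (6, 6)→(12, 9): d=(6,3) inclusive
  edge (12, 9)→(2, 10): d=(-10,1) inclusive
    (5,0)@(11, 1): e=[0,-45,81] → ·  [on edge]
    (4,1)@(9, 3): e=[0,-27,63] → ·  [on edge]
    (3,2)@(7, 5): e=[0,-9,45] → ·  [on edge]
    (2,3)@(5, 7): e=[0,9,27] → #  [on edge]
    (3,3)@(7, 7): e=[8,3,25] → #
    (4,3)@(9, 7): e=[16,-3,23] → ·
    (1,4)@(3, 9): e=[0,27,9] → #  [on edge]
    (4,4)@(9, 9): e=[24,9,3] → #
    (5,4)@(11, 9): e=[32,3,1] → #
    (6,4)@(13, 9): e=[40,-3,-1] → ·
  covered (7 px):
    · · · · · · ·
    · · · · · · ·
    · · · · · · ·
    · · # # · · ·
    · # # # # # ·
T1:
  2·area = 32
  edge (6, 4)→(6, 0): d=(0,-4) inclusive
  edge (6, 0)→(14, 2): d=(8,2) inclusive
  edge (14, 2)→(6, 4): d=(-8,2) inclusive
    (3,0)@(7, 1): e=[4,6,22] → #
    (4,0)@(9, 1): e=[12,2,18] → #
    (5,0)@(11, 1): e=[20,-2,14] → ·
    (3,1)@(7, 3): e=[4,22,6] → #
    (5,1)@(11, 3): e=[20,14,-2] → ·
    (3,2)@(7, 5): e=[4,38,-10] → ·
    (4,2)@(9, 5): e=[12,34,-14] → ·
  covered (4 px):
    · · · # # · ·
    · · · # # · ·
    · · · · · · ·
    · · · · · · ·
    · · · · · · ·

Answer: [6,22,4]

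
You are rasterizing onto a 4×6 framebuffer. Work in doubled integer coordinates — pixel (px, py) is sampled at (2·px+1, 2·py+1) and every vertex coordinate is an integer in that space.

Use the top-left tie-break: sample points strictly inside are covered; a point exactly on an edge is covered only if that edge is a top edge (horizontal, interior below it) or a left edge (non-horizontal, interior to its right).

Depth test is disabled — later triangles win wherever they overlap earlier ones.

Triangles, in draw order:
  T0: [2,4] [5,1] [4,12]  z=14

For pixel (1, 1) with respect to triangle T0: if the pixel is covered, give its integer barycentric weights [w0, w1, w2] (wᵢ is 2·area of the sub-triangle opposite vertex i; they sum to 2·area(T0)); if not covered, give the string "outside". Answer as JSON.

T0:
  2·area = 30
  edge (2, 4)→(5, 1): d=(3,-3) top-left  bias=+0
  edge (5, 1)→(4, 12): d=(-1,11) right/bottom  bias=-1
  edge (4, 12)→(2, 4): d=(-2,-8) top-left  bias=+0
    (2,0)@(5, 1): e=[0,0,30] → .  [on edge]
    (1,1)@(3, 3): e=[0,20,10] → X  [on edge]
    (2,1)@(5, 3): e=[6,-2,26] → .
    (0,2)@(1, 5): e=[0,40,-10] → .  [on edge]
    (1,2)@(3, 5): e=[6,18,6] → X
    (2,2)@(5, 5): e=[12,-4,22] → .
    (1,3)@(3, 7): e=[12,16,2] → X
    (2,3)@(5, 7): e=[18,-6,18] → .
    (1,4)@(3, 9): e=[18,14,-2] → .
  covered (3 px):
    . . . .
    . X . .
    . X . .
    . X . .
    . . . .
    . . . .

Result: [20,10,0]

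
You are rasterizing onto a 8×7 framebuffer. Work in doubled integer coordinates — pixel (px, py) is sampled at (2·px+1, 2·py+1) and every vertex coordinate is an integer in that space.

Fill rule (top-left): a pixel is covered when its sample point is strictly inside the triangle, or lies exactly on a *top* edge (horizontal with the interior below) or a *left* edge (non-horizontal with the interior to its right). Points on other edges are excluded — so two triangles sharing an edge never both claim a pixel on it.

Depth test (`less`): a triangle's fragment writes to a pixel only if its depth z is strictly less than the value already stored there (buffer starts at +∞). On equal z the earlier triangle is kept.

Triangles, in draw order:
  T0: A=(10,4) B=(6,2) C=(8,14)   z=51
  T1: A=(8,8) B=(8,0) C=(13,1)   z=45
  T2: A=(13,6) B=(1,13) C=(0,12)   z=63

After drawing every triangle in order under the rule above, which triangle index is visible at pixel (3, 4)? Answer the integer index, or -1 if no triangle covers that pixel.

T0:
  2·area = 44  (B↔C swapped to make it positive)
  edge (10, 4)→(8, 14): d=(-2,10) right/bottom  bias=-1
  edge (8, 14)→(6, 2): d=(-2,-12) top-left  bias=+0
  edge (6, 2)→(10, 4): d=(4,2) right/bottom  bias=-1
    (3,1)@(7, 3): e=[32,10,2] → X
    (4,1)@(9, 3): e=[12,34,-2] → .
    (3,2)@(7, 5): e=[28,6,10] → X
    (4,2)@(9, 5): e=[8,30,6] → X
    (5,2)@(11, 5): e=[-12,54,2] → .
    (3,3)@(7, 7): e=[24,2,18] → X
    (5,3)@(11, 7): e=[-16,50,10] → .
    (3,4)@(7, 9): e=[20,-2,26] → .
    (4,4)@(9, 9): e=[0,22,22] → .  [on edge]
  covered (5 px):
    . . . . . . . .
    . . . X . . . .
    . . . X X . . .
    . . . X X . . .
    . . . . . . . .
    . . . . . . . .
    . . . . . . . .
T1:
  2·area = 40
  edge (8, 8)→(8, 0): d=(0,-8) top-left  bias=+0
  edge (8, 0)→(13, 1): d=(5,1) right/bottom  bias=-1
  edge (13, 1)→(8, 8): d=(-5,7) right/bottom  bias=-1
    (4,0)@(9, 1): e=[8,4,28] → X
    (5,0)@(11, 1): e=[24,2,14] → X
    (6,0)@(13, 1): e=[40,0,0] → .  [on edge]
    (4,1)@(9, 3): e=[8,14,18] → X
    (6,1)@(13, 3): e=[40,10,-10] → .
    (4,2)@(9, 5): e=[8,24,8] → X
    (5,2)@(11, 5): e=[24,22,-6] → .
    (4,3)@(9, 7): e=[8,34,-2] → .
  covered (5 px):
    . . . . X X . .
    . . . . X X . .
    . . . . X . . .
    . . . . . . . .
    . . . . . . . .
    . . . . . . . .
    . . . . . . . .
T2:
  2·area = 19
  edge (13, 6)→(1, 13): d=(-12,7) right/bottom  bias=-1
  edge (1, 13)→(0, 12): d=(-1,-1) top-left  bias=+0
  edge (0, 12)→(13, 6): d=(13,-6) top-left  bias=+0
    (5,3)@(11, 7): e=[2,16,1] → X
    (6,3)@(13, 7): e=[-12,18,13] → .
    (3,4)@(7, 9): e=[6,10,3] → X
    (4,4)@(9, 9): e=[-8,12,15] → .
    (5,4)@(11, 9): e=[-22,14,27] → .
    (1,5)@(3, 11): e=[10,4,5] → X
    (2,5)@(5, 11): e=[-4,6,17] → .
    (3,5)@(7, 11): e=[-18,8,29] → .
    (0,6)@(1, 13): e=[0,0,19] → .  [on edge]
    (1,6)@(3, 13): e=[-14,2,31] → .
  covered (3 px):
    . . . . . . . .
    . . . . . . . .
    . . . . . . . .
    . . . . . X . .
    . . . X . . . .
    . X . . . . . .
    . . . . . . . .

Z-buffer (winner per pixel, '.' = empty):
  . . . . 1 1 . .
  . . . 0 1 1 . .
  . . . 0 1 . . .
  . . . 0 0 2 . .
  . . . 2 . . . .
  . 2 . . . . . .
  . . . . . . . .

Answer: 2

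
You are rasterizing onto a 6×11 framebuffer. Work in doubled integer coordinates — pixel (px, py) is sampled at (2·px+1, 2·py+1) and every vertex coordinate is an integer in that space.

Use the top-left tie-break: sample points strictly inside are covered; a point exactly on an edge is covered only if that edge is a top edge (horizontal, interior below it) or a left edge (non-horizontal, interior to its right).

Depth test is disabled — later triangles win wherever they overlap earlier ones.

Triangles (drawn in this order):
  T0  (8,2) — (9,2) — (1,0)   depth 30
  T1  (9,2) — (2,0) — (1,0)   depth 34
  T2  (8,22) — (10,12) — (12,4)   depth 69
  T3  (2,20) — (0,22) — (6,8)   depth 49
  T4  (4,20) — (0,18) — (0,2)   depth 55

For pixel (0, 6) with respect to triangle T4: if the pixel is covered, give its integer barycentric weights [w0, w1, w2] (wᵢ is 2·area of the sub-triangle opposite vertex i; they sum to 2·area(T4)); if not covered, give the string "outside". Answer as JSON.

T0:
  2·area = 2  (B↔C swapped to make it positive)
  edge (8, 2)→(1, 0): d=(-7,-2) top-left  bias=+0
  edge (1, 0)→(9, 2): d=(8,2) right/bottom  bias=-1
  edge (9, 2)→(8, 2): d=(-1,0) right/bottom  bias=-1
    (2,0)@(5, 1): e=[1,0,1] → .  [on edge]
  covered (0 px):
    . . . . . .
    . . . . . .
    . . . . . .
    . . . . . .
    . . . . . .
    . . . . . .
    . . . . . .
    . . . . . .
    . . . . . .
    . . . . . .
    . . . . . .
T1:
  2·area = 2  (B↔C swapped to make it positive)
  edge (9, 2)→(1, 0): d=(-8,-2) top-left  bias=+0
  edge (1, 0)→(2, 0): d=(1,0) top-left  bias=+0
  edge (2, 0)→(9, 2): d=(7,2) right/bottom  bias=-1
    (2,0)@(5, 1): e=[0,1,1] → X  [on edge]
    (3,0)@(7, 1): e=[4,1,-3] → .
    (2,1)@(5, 3): e=[-16,3,15] → .
  covered (1 px):
    . . X . . .
    . . . . . .
    . . . . . .
    . . . . . .
    . . . . . .
    . . . . . .
    . . . . . .
    . . . . . .
    . . . . . .
    . . . . . .
    . . . . . .
T2:
  2·area = 4
  edge (8, 22)→(10, 12): d=(2,-10) top-left  bias=+0
  edge (10, 12)→(12, 4): d=(2,-8) top-left  bias=+0
  edge (12, 4)→(8, 22): d=(-4,18) right/bottom  bias=-1
    (5,3)@(11, 7): e=[0,-2,6] → .  [on edge]
    (4,8)@(9, 17): e=[0,2,2] → X  [on edge]
    (5,8)@(11, 17): e=[20,18,-34] → .
    (4,9)@(9, 19): e=[4,6,-6] → .
  covered (1 px):
    . . . . . .
    . . . . . .
    . . . . . .
    . . . . . .
    . . . . . .
    . . . . . .
    . . . . . .
    . . . . . .
    . . . . X .
    . . . . . .
    . . . . . .
T3:
  2·area = 16
  edge (2, 20)→(0, 22): d=(-2,2) right/bottom  bias=-1
  edge (0, 22)→(6, 8): d=(6,-14) top-left  bias=+0
  edge (6, 8)→(2, 20): d=(-4,12) right/bottom  bias=-1
    (4,0)@(9, 1): e=[24,0,-8] → .  [on edge]
    (3,2)@(7, 5): e=[20,-4,0] → .  [on edge]
    (2,5)@(5, 11): e=[12,4,0] → .  [on edge]
    (5,5)@(11, 11): e=[0,88,-72] → .  [on edge]
    (4,6)@(9, 13): e=[0,72,-56] → .  [on edge]
    (1,7)@(3, 15): e=[8,0,8] → X  [on edge]
    (2,7)@(5, 15): e=[4,28,-16] → .
    (3,7)@(7, 15): e=[0,56,-40] → .  [on edge]
    (1,8)@(3, 17): e=[4,12,0] → .  [on edge]
    (2,8)@(5, 17): e=[0,40,-24] → .  [on edge]
    (1,9)@(3, 19): e=[0,24,-8] → .  [on edge]
    (0,10)@(1, 21): e=[0,8,8] → .  [on edge]
  covered (1 px):
    . . . . . .
    . . . . . .
    . . . . . .
    . . . . . .
    . . . . . .
    . . . . . .
    . . . . . .
    . X . . . .
    . . . . . .
    . . . . . .
    . . . . . .
T4:
  2·area = 64
  edge (4, 20)→(0, 18): d=(-4,-2) top-left  bias=+0
  edge (0, 18)→(0, 2): d=(0,-16) top-left  bias=+0
  edge (0, 2)→(4, 20): d=(4,18) right/bottom  bias=-1
    (0,3)@(1, 7): e=[46,16,2] → X
    (1,3)@(3, 7): e=[50,48,-34] → .
    (0,4)@(1, 9): e=[38,16,10] → X
    (1,4)@(3, 9): e=[42,48,-26] → .
    (0,5)@(1, 11): e=[30,16,18] → X
    (1,5)@(3, 11): e=[34,48,-18] → .
    (0,6)@(1, 13): e=[22,16,26] → X
    (1,6)@(3, 13): e=[26,48,-10] → .
    (0,7)@(1, 15): e=[14,16,34] → X
    (1,7)@(3, 15): e=[18,48,-2] → .
    (0,8)@(1, 17): e=[6,16,42] → X
    (1,8)@(3, 17): e=[10,48,6] → X
  covered (8 px):
    . . . . . .
    . . . . . .
    . . . . . .
    X . . . . .
    X . . . . .
    X . . . . .
    X . . . . .
    X . . . . .
    X X . . . .
    . X . . . .
    . . . . . .

Result: [16,26,22]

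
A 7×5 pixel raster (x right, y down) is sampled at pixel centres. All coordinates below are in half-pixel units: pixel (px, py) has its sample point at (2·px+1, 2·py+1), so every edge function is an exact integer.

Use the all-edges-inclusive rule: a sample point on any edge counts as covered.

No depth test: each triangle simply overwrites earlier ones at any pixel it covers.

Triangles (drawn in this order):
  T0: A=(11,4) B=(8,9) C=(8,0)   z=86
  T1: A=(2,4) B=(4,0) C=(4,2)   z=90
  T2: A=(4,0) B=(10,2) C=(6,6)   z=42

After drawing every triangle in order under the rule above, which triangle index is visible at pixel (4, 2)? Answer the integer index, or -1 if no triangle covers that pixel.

T0:
  2·area = 27
  edge (11, 4)→(8, 9): d=(-3,5) inclusive
  edge (8, 9)→(8, 0): d=(0,-9) inclusive
  edge (8, 0)→(11, 4): d=(3,4) inclusive
    (4,1)@(9, 3): e=[13,9,5] → X
    (5,1)@(11, 3): e=[3,27,-3] → .
    (4,2)@(9, 5): e=[7,9,11] → X
    (5,2)@(11, 5): e=[-3,27,3] → .
    (4,3)@(9, 7): e=[1,9,17] → X
    (5,3)@(11, 7): e=[-9,27,9] → .
    (4,4)@(9, 9): e=[-5,9,23] → .
  covered (3 px):
    . . . . . . .
    . . . . X . .
    . . . . X . .
    . . . . X . .
    . . . . . . .
T1:
  2·area = 4
  edge (2, 4)→(4, 0): d=(2,-4) inclusive
  edge (4, 0)→(4, 2): d=(0,2) inclusive
  edge (4, 2)→(2, 4): d=(-2,2) inclusive
    (2,0)@(5, 1): e=[6,-2,0] → .  [on edge]
    (1,1)@(3, 3): e=[2,2,0] → X  [on edge]
    (2,1)@(5, 3): e=[10,-2,-4] → .
    (0,2)@(1, 5): e=[-2,6,0] → .  [on edge]
    (1,2)@(3, 5): e=[6,2,-4] → .
  covered (1 px):
    . . . . . . .
    . X . . . . .
    . . . . . . .
    . . . . . . .
    . . . . . . .
T2:
  2·area = 32
  edge (4, 0)→(10, 2): d=(6,2) inclusive
  edge (10, 2)→(6, 6): d=(-4,4) inclusive
  edge (6, 6)→(4, 0): d=(-2,-6) inclusive
    (2,0)@(5, 1): e=[4,24,4] → X
    (3,0)@(7, 1): e=[0,16,16] → X  [on edge]
    (4,0)@(9, 1): e=[-4,8,28] → .
    (5,0)@(11, 1): e=[-8,0,40] → .  [on edge]
    (2,1)@(5, 3): e=[16,16,0] → X  [on edge]
    (4,1)@(9, 3): e=[8,0,24] → X  [on edge]
    (5,1)@(11, 3): e=[4,-8,36] → .
    (6,1)@(13, 3): e=[0,-16,48] → .  [on edge]
    (2,2)@(5, 5): e=[28,8,-4] → .
    (3,2)@(7, 5): e=[24,0,8] → X  [on edge]
    (4,2)@(9, 5): e=[20,-8,20] → .
    (2,3)@(5, 7): e=[40,0,-8] → .  [on edge]
    (1,4)@(3, 9): e=[56,0,-24] → .  [on edge]
    (3,4)@(7, 9): e=[48,-16,0] → .  [on edge]
  covered (6 px):
    . . X X . . .
    . . X X X . .
    . . . X . . .
    . . . . . . .
    . . . . . . .

Z-buffer (winner per pixel, '.' = empty):
  . . 2 2 . . .
  . 1 2 2 2 . .
  . . . 2 0 . .
  . . . . 0 . .
  . . . . . . .

Final: 0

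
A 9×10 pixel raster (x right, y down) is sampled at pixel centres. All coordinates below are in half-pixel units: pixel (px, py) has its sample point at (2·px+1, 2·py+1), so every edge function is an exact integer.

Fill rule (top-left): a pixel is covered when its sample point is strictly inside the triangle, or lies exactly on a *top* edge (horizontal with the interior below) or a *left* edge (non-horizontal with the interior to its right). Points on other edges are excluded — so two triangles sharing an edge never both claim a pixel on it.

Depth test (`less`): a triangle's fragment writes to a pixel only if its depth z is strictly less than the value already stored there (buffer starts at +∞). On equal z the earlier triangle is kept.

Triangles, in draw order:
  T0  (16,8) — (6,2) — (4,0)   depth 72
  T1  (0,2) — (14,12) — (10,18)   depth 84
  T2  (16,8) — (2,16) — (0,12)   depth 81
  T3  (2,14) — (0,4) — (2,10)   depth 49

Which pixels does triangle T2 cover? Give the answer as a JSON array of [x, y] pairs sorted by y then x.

T0:
  2·area = 8
  edge (16, 8)→(6, 2): d=(-10,-6) top-left  bias=+0
  edge (6, 2)→(4, 0): d=(-2,-2) top-left  bias=+0
  edge (4, 0)→(16, 8): d=(12,8) right/bottom  bias=-1
    (2,0)@(5, 1): e=[4,0,4] → #  [on edge]
    (3,0)@(7, 1): e=[16,4,-12] → ·
    (2,1)@(5, 3): e=[-16,-4,28] → ·
    (3,1)@(7, 3): e=[-4,0,12] → ·  [on edge]
    (4,2)@(9, 5): e=[-12,0,20] → ·  [on edge]
    (5,2)@(11, 5): e=[0,4,4] → #  [on edge]
    (6,2)@(13, 5): e=[12,8,-12] → ·
    (5,3)@(11, 7): e=[-20,0,28] → ·  [on edge]
    (6,4)@(13, 9): e=[-28,0,36] → ·  [on edge]
    (7,5)@(15, 11): e=[-36,0,44] → ·  [on edge]
    (8,6)@(17, 13): e=[-44,0,52] → ·  [on edge]
  covered (2 px):
    · · # · · · · · ·
    · · · · · · · · ·
    · · · · · # · · ·
    · · · · · · · · ·
    · · · · · · · · ·
    · · · · · · · · ·
    · · · · · · · · ·
    · · · · · · · · ·
    · · · · · · · · ·
    · · · · · · · · ·
T1:
  2·area = 124
  edge (0, 2)→(14, 12): d=(14,10) right/bottom  bias=-1
  edge (14, 12)→(10, 18): d=(-4,6) right/bottom  bias=-1
  edge (10, 18)→(0, 2): d=(-10,-16) top-left  bias=+0
    (0,1)@(1, 3): e=[4,114,6] → #
    (1,1)@(3, 3): e=[-16,102,38] → ·
    (0,2)@(1, 5): e=[32,106,-14] → ·
    (1,2)@(3, 5): e=[12,94,18] → #
    (2,2)@(5, 5): e=[-8,82,50] → ·
    (1,3)@(3, 7): e=[40,86,-2] → ·
    (2,3)@(5, 7): e=[20,74,30] → #
    (3,3)@(7, 7): e=[0,62,62] → ·  [on edge]
    (2,4)@(5, 9): e=[48,66,10] → #
    (3,4)@(7, 9): e=[28,54,42] → #
    (4,4)@(9, 9): e=[8,42,74] → #
    (5,4)@(11, 9): e=[-12,30,106] → ·
  covered (15 px):
    · · · · · · · · ·
    # · · · · · · · ·
    · # · · · · · · ·
    · · # · · · · · ·
    · · # # # · · · ·
    · · · # # # · · ·
    · · · # # # # · ·
    · · · · # # · · ·
    · · · · · · · · ·
    · · · · · · · · ·
T2:
  2·area = 72
  edge (16, 8)→(2, 16): d=(-14,8) right/bottom  bias=-1
  edge (2, 16)→(0, 12): d=(-2,-4) top-left  bias=+0
  edge (0, 12)→(16, 8): d=(16,-4) top-left  bias=+0
    (6,4)@(13, 9): e=[10,58,4] → #
    (7,4)@(15, 9): e=[-6,66,12] → ·
    (2,5)@(5, 11): e=[46,22,4] → #
    (3,5)@(7, 11): e=[30,30,12] → #
    (4,5)@(9, 11): e=[14,38,20] → #
    (5,5)@(11, 11): e=[-2,46,28] → ·
    (6,5)@(13, 11): e=[-18,54,36] → ·
    (0,6)@(1, 13): e=[50,2,20] → #
    (1,6)@(3, 13): e=[34,10,28] → #
    (4,6)@(9, 13): e=[-14,34,52] → ·
    (0,7)@(1, 15): e=[22,-2,52] → ·
    (1,7)@(3, 15): e=[6,6,60] → #
  covered (9 px):
    · · · · · · · · ·
    · · · · · · · · ·
    · · · · · · · · ·
    · · · · · · · · ·
    · · · · · · # · ·
    · · # # # · · · ·
    # # # # · · · · ·
    · # · · · · · · ·
    · · · · · · · · ·
    · · · · · · · · ·
T3:
  2·area = 8
  edge (2, 14)→(0, 4): d=(-2,-10) top-left  bias=+0
  edge (0, 4)→(2, 10): d=(2,6) right/bottom  bias=-1
  edge (2, 10)→(2, 14): d=(0,4) right/bottom  bias=-1
    (0,3)@(1, 7): e=[4,0,4] → ·  [on edge]
    (0,4)@(1, 9): e=[0,4,4] → #  [on edge]
    (1,4)@(3, 9): e=[20,-8,-4] → ·
    (0,5)@(1, 11): e=[-4,8,4] → ·
    (1,6)@(3, 13): e=[12,0,-4] → ·  [on edge]
    (1,9)@(3, 19): e=[0,12,-4] → ·  [on edge]
    (2,9)@(5, 19): e=[20,0,-12] → ·  [on edge]
  covered (1 px):
    · · · · · · · · ·
    · · · · · · · · ·
    · · · · · · · · ·
    · · · · · · · · ·
    # · · · · · · · ·
    · · · · · · · · ·
    · · · · · · · · ·
    · · · · · · · · ·
    · · · · · · · · ·
    · · · · · · · · ·

Final: [[6,4],[2,5],[3,5],[4,5],[0,6],[1,6],[2,6],[3,6],[1,7]]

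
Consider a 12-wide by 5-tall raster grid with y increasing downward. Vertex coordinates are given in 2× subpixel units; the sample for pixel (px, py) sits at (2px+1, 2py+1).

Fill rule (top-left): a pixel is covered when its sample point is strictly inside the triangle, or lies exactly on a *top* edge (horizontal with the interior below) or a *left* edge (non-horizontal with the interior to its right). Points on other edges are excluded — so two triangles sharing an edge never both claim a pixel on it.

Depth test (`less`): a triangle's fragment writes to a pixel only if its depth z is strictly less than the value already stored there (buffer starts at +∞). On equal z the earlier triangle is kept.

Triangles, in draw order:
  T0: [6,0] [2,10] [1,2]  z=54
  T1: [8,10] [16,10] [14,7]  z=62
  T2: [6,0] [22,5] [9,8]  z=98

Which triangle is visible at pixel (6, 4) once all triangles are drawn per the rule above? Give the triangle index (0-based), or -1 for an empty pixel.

T0:
  2·area = 42
  edge (6, 0)→(2, 10): d=(-4,10) right/bottom  bias=-1
  edge (2, 10)→(1, 2): d=(-1,-8) top-left  bias=+0
  edge (1, 2)→(6, 0): d=(5,-2) top-left  bias=+0
    (2,0)@(5, 1): e=[6,33,3] → #
    (3,0)@(7, 1): e=[-14,49,7] → ·
    (1,1)@(3, 3): e=[18,15,9] → #
    (2,1)@(5, 3): e=[-2,31,13] → ·
    (1,2)@(3, 5): e=[10,13,19] → #
    (2,2)@(5, 5): e=[-10,29,23] → ·
    (1,3)@(3, 7): e=[2,11,29] → #
    (2,3)@(5, 7): e=[-18,27,33] → ·
    (1,4)@(3, 9): e=[-6,9,39] → ·
  covered (4 px):
    · · # · · · · · · · · ·
    · # · · · · · · · · · ·
    · # · · · · · · · · · ·
    · # · · · · · · · · · ·
    · · · · · · · · · · · ·
T1:
  2·area = 24  (B↔C swapped to make it positive)
  edge (8, 10)→(14, 7): d=(6,-3) top-left  bias=+0
  edge (14, 7)→(16, 10): d=(2,3) right/bottom  bias=-1
  edge (16, 10)→(8, 10): d=(-8,0) right/bottom  bias=-1
    (5,4)@(11, 9): e=[3,13,8] → #
    (6,4)@(13, 9): e=[9,7,8] → #
    (7,4)@(15, 9): e=[15,1,8] → #
    (8,4)@(17, 9): e=[21,-5,8] → ·
  covered (3 px):
    · · · · · · · · · · · ·
    · · · · · · · · · · · ·
    · · · · · · · · · · · ·
    · · · · · · · · · · · ·
    · · · · · # # # · · · ·
T2:
  2·area = 113
  edge (6, 0)→(22, 5): d=(16,5) right/bottom  bias=-1
  edge (22, 5)→(9, 8): d=(-13,3) right/bottom  bias=-1
  edge (9, 8)→(6, 0): d=(-3,-8) top-left  bias=+0
    (3,0)@(7, 1): e=[11,97,5] → #
    (4,0)@(9, 1): e=[1,91,21] → #
    (5,0)@(11, 1): e=[-9,85,37] → ·
    (3,1)@(7, 3): e=[43,71,-1] → ·
    (4,1)@(9, 3): e=[33,65,15] → #
    (5,1)@(11, 3): e=[23,59,31] → #
    (6,1)@(13, 3): e=[13,53,47] → #
    (7,1)@(15, 3): e=[3,47,63] → #
    (8,1)@(17, 3): e=[-7,41,79] → ·
    (4,2)@(9, 5): e=[65,39,9] → #
    (8,2)@(17, 5): e=[25,15,73] → #
    (9,2)@(19, 5): e=[15,9,89] → #
  covered (16 px):
    · · · # # · · · · · · ·
    · · · · # # # # · · · ·
    · · · · # # # # # # # ·
    · · · · # # # · · · · ·
    · · · · · · · · · · · ·

Z-buffer (winner per pixel, '.' = empty):
  . . 0 2 2 . . . . . . .
  . 0 . . 2 2 2 2 . . . .
  . 0 . . 2 2 2 2 2 2 2 .
  . 0 . . 2 2 2 . . . . .
  . . . . . 1 1 1 . . . .

Result: 1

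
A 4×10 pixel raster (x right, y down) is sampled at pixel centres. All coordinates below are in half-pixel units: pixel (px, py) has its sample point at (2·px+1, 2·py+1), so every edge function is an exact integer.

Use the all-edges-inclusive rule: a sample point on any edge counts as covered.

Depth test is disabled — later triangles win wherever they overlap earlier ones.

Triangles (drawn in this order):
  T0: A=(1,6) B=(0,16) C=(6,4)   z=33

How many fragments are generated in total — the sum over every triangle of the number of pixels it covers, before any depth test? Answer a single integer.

T0:
  2·area = 48  (B↔C swapped to make it positive)
  edge (1, 6)→(6, 4): d=(5,-2) inclusive
  edge (6, 4)→(0, 16): d=(-6,12) inclusive
  edge (0, 16)→(1, 6): d=(1,-10) inclusive
    (2,2)@(5, 5): e=[3,6,39] → █
    (3,2)@(7, 5): e=[7,-18,59] → ·
    (0,3)@(1, 7): e=[5,42,1] → █
    (1,3)@(3, 7): e=[9,18,21] → █
    (2,3)@(5, 7): e=[13,-6,41] → ·
    (0,4)@(1, 9): e=[15,30,3] → █
    (2,4)@(5, 9): e=[23,-18,43] → ·
    (0,5)@(1, 11): e=[25,18,5] → █
    (1,5)@(3, 11): e=[29,-6,25] → ·
    (0,6)@(1, 13): e=[35,6,7] → █
    (1,6)@(3, 13): e=[39,-18,27] → ·
    (0,7)@(1, 15): e=[45,-6,9] → ·
  covered (7 px):
    · · · ·
    · · · ·
    · · █ ·
    █ █ · ·
    █ █ · ·
    █ · · ·
    █ · · ·
    · · · ·
    · · · ·
    · · · ·

Answer: 7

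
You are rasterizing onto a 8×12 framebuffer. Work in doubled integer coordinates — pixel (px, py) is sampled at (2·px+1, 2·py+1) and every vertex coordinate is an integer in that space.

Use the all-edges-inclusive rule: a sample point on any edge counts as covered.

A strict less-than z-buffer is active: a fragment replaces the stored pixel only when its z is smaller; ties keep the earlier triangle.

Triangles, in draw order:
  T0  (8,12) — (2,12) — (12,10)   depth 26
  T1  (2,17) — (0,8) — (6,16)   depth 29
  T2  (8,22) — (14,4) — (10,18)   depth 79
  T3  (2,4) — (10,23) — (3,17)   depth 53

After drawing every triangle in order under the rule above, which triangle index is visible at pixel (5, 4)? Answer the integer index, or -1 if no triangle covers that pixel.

T0:
  2·area = 12
  edge (8, 12)→(2, 12): d=(-6,0) inclusive
  edge (2, 12)→(12, 10): d=(10,-2) inclusive
  edge (12, 10)→(8, 12): d=(-4,2) inclusive
    (3,5)@(7, 11): e=[6,0,6] → X  [on edge]
    (4,5)@(9, 11): e=[6,4,2] → X
    (5,5)@(11, 11): e=[6,8,-2] → .
    (3,6)@(7, 13): e=[-6,20,-2] → .
    (4,6)@(9, 13): e=[-6,24,-6] → .
  covered (2 px):
    . . . . . . . .
    . . . . . . . .
    . . . . . . . .
    . . . . . . . .
    . . . . . . . .
    . . . X X . . .
    . . . . . . . .
    . . . . . . . .
    . . . . . . . .
    . . . . . . . .
    . . . . . . . .
    . . . . . . . .
T1:
  2·area = 38
  edge (2, 17)→(0, 8): d=(-2,-9) inclusive
  edge (0, 8)→(6, 16): d=(6,8) inclusive
  edge (6, 16)→(2, 17): d=(-4,1) inclusive
    (0,5)@(1, 11): e=[3,10,25] → X
    (1,5)@(3, 11): e=[21,-6,23] → .
    (0,6)@(1, 13): e=[-1,22,17] → .
    (1,6)@(3, 13): e=[17,6,15] → X
    (2,6)@(5, 13): e=[35,-10,13] → .
    (1,7)@(3, 15): e=[13,18,7] → X
    (2,7)@(5, 15): e=[31,2,5] → X
    (3,7)@(7, 15): e=[49,-14,3] → .
    (1,8)@(3, 17): e=[9,30,-1] → .
    (2,8)@(5, 17): e=[27,14,-3] → .
  covered (4 px):
    . . . . . . . .
    . . . . . . . .
    . . . . . . . .
    . . . . . . . .
    . . . . . . . .
    X . . . . . . .
    . X . . . . . .
    . X X . . . . .
    . . . . . . . .
    . . . . . . . .
    . . . . . . . .
    . . . . . . . .
T2:
  2·area = 12
  edge (8, 22)→(14, 4): d=(6,-18) inclusive
  edge (14, 4)→(10, 18): d=(-4,14) inclusive
  edge (10, 18)→(8, 22): d=(-2,4) inclusive
    (7,0)@(15, 1): e=[0,-2,14] → .  [on edge]
    (6,3)@(13, 7): e=[0,2,10] → X  [on edge]
    (7,3)@(15, 7): e=[36,-26,2] → .
    (6,4)@(13, 9): e=[12,-6,6] → .
    (5,6)@(11, 13): e=[0,6,6] → X  [on edge]
    (6,6)@(13, 13): e=[36,-22,-2] → .
    (5,7)@(11, 15): e=[12,-2,2] → .
    (4,9)@(9, 19): e=[0,10,2] → X  [on edge]
    (5,9)@(11, 19): e=[36,-18,-6] → .
    (4,10)@(9, 21): e=[12,2,-2] → .
  covered (3 px):
    . . . . . . . .
    . . . . . . . .
    . . . . . . . .
    . . . . . . X .
    . . . . . . . .
    . . . . . . . .
    . . . . . X . .
    . . . . . . . .
    . . . . . . . .
    . . . . X . . .
    . . . . . . . .
    . . . . . . . .
T3:
  2·area = 85
  edge (2, 4)→(10, 23): d=(8,19) inclusive
  edge (10, 23)→(3, 17): d=(-7,-6) inclusive
  edge (3, 17)→(2, 4): d=(-1,-13) inclusive
    (1,3)@(3, 7): e=[5,70,10] → X
    (2,3)@(5, 7): e=[-33,82,36] → .
    (1,4)@(3, 9): e=[21,56,8] → X
    (2,4)@(5, 9): e=[-17,68,34] → .
    (1,5)@(3, 11): e=[37,42,6] → X
    (2,5)@(5, 11): e=[-1,54,32] → .
    (1,6)@(3, 13): e=[53,28,4] → X
    (2,6)@(5, 13): e=[15,40,30] → X
    (3,6)@(7, 13): e=[-23,52,56] → .
    (1,7)@(3, 15): e=[69,14,2] → X
    (3,7)@(7, 15): e=[-7,38,54] → .
    (1,8)@(3, 17): e=[85,0,0] → X  [on edge]
  covered (12 px):
    . . . . . . . .
    . . . . . . . .
    . . . . . . . .
    . X . . . . . .
    . X . . . . . .
    . X . . . . . .
    . X X . . . . .
    . X X . . . . .
    . X X X . . . .
    . . . X . . . .
    . . . . X . . .
    . . . . . . . .

Z-buffer (winner per pixel, '.' = empty):
  . . . . . . . .
  . . . . . . . .
  . . . . . . . .
  . 3 . . . . 2 .
  . 3 . . . . . .
  1 3 . 0 0 . . .
  . 1 3 . . 2 . .
  . 1 1 . . . . .
  . 3 3 3 . . . .
  . . . 3 2 . . .
  . . . . 3 . . .
  . . . . . . . .

Answer: -1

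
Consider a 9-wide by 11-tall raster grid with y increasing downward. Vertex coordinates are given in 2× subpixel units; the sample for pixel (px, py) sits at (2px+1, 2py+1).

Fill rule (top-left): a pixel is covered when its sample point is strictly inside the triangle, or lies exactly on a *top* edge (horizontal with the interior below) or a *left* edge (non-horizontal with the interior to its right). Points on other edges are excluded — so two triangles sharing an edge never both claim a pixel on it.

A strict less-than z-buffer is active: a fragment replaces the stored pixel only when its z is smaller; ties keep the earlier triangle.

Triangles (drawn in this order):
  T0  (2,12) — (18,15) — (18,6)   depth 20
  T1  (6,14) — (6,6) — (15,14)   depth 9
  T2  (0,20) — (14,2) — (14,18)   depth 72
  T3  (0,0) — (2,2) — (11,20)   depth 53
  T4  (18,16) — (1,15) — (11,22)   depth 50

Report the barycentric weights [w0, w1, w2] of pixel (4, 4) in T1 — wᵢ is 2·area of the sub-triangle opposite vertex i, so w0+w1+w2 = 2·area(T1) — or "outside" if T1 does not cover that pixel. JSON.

T0:
  2·area = 144  (B↔C swapped to make it positive)
  edge (2, 12)→(18, 6): d=(16,-6) top-left  bias=+0
  edge (18, 6)→(18, 15): d=(0,9) right/bottom  bias=-1
  edge (18, 15)→(2, 12): d=(-16,-3) top-left  bias=+0
    (8,3)@(17, 7): e=[10,9,125] → #
    (5,4)@(11, 9): e=[6,63,75] → #
    (6,4)@(13, 9): e=[18,45,81] → #
    (7,4)@(15, 9): e=[30,27,87] → #
    (2,5)@(5, 11): e=[2,117,25] → #
    (3,5)@(7, 11): e=[14,99,31] → #
    (4,5)@(9, 11): e=[26,81,37] → #
    (2,6)@(5, 13): e=[34,117,-7] → ·
    (3,6)@(7, 13): e=[46,99,-1] → ·
    (4,6)@(9, 13): e=[58,81,5] → #
    (4,7)@(9, 15): e=[90,81,-27] → ·
    (5,7)@(11, 15): e=[102,63,-21] → ·
  covered (17 px):
    · · · · · · · · ·
    · · · · · · · · ·
    · · · · · · · · ·
    · · · · · · · · #
    · · · · · # # # #
    · · # # # # # # #
    · · · · # # # # #
    · · · · · · · · ·
    · · · · · · · · ·
    · · · · · · · · ·
    · · · · · · · · ·
T1:
  2·area = 72
  edge (6, 14)→(6, 6): d=(0,-8) top-left  bias=+0
  edge (6, 6)→(15, 14): d=(9,8) right/bottom  bias=-1
  edge (15, 14)→(6, 14): d=(-9,0) right/bottom  bias=-1
    (3,3)@(7, 7): e=[8,1,63] → #
    (4,3)@(9, 7): e=[24,-15,63] → ·
    (3,4)@(7, 9): e=[8,19,45] → #
    (4,4)@(9, 9): e=[24,3,45] → #
    (5,4)@(11, 9): e=[40,-13,45] → ·
    (3,5)@(7, 11): e=[8,37,27] → #
    (5,5)@(11, 11): e=[40,5,27] → #
    (6,5)@(13, 11): e=[56,-11,27] → ·
    (3,6)@(7, 13): e=[8,55,9] → #
    (6,6)@(13, 13): e=[56,7,9] → #
    (7,6)@(15, 13): e=[72,-9,9] → ·
    (3,7)@(7, 15): e=[8,73,-9] → ·
  covered (10 px):
    · · · · · · · · ·
    · · · · · · · · ·
    · · · · · · · · ·
    · · · # · · · · ·
    · · · # # · · · ·
    · · · # # # · · ·
    · · · # # # # · ·
    · · · · · · · · ·
    · · · · · · · · ·
    · · · · · · · · ·
    · · · · · · · · ·
T2:
  2·area = 224
  edge (0, 20)→(14, 2): d=(14,-18) top-left  bias=+0
  edge (14, 2)→(14, 18): d=(0,16) right/bottom  bias=-1
  edge (14, 18)→(0, 20): d=(-14,2) right/bottom  bias=-1
    (6,2)@(13, 5): e=[24,16,184] → #
    (7,2)@(15, 5): e=[60,-16,180] → ·
    (5,3)@(11, 7): e=[16,48,160] → #
    (7,3)@(15, 7): e=[88,-16,152] → ·
    (4,4)@(9, 9): e=[8,80,136] → #
    (7,4)@(15, 9): e=[116,-16,124] → ·
    (3,5)@(7, 11): e=[0,112,112] → #  [on edge]
    (7,5)@(15, 11): e=[144,-16,96] → ·
    (3,6)@(7, 13): e=[28,112,84] → #
    (7,6)@(15, 13): e=[172,-16,68] → ·
    (2,7)@(5, 15): e=[20,144,60] → #
    (7,7)@(15, 15): e=[200,-16,40] → ·
    (3,9)@(7, 19): e=[112,112,0] → ·  [on edge]
  covered (28 px):
    · · · · · · · · ·
    · · · · · · · · ·
    · · · · · · # · ·
    · · · · · # # · ·
    · · · · # # # · ·
    · · · # # # # · ·
    · · · # # # # · ·
    · · # # # # # · ·
    · # # # # # # · ·
    # # # · · · · · ·
    · · · · · · · · ·
T3:
  2·area = 18
  edge (0, 0)→(2, 2): d=(2,2) right/bottom  bias=-1
  edge (2, 2)→(11, 20): d=(9,18) right/bottom  bias=-1
  edge (11, 20)→(0, 0): d=(-11,-20) top-left  bias=+0
    (0,0)@(1, 1): e=[0,9,9] → ·  [on edge]
    (1,1)@(3, 3): e=[0,-9,27] → ·  [on edge]
    (1,2)@(3, 5): e=[4,9,5] → #
    (2,2)@(5, 5): e=[0,-27,45] → ·  [on edge]
    (1,3)@(3, 7): e=[8,27,-17] → ·
    (3,3)@(7, 7): e=[0,-45,63] → ·  [on edge]
    (2,4)@(5, 9): e=[8,9,1] → #
    (3,4)@(7, 9): e=[4,-27,41] → ·
    (4,4)@(9, 9): e=[0,-63,81] → ·  [on edge]
    (2,5)@(5, 11): e=[12,27,-21] → ·
    (5,5)@(11, 11): e=[0,-81,99] → ·  [on edge]
    (6,6)@(13, 13): e=[0,-99,117] → ·  [on edge]
    (7,7)@(15, 15): e=[0,-117,135] → ·  [on edge]
    (8,8)@(17, 17): e=[0,-135,153] → ·  [on edge]
  covered (2 px):
    · · · · · · · · ·
    · · · · · · · · ·
    · # · · · · · · ·
    · · · · · · · · ·
    · · # · · · · · ·
    · · · · · · · · ·
    · · · · · · · · ·
    · · · · · · · · ·
    · · · · · · · · ·
    · · · · · · · · ·
    · · · · · · · · ·
T4:
  2·area = 109  (B↔C swapped to make it positive)
  edge (18, 16)→(11, 22): d=(-7,6) right/bottom  bias=-1
  edge (11, 22)→(1, 15): d=(-10,-7) top-left  bias=+0
  edge (1, 15)→(18, 16): d=(17,1) right/bottom  bias=-1
    (0,7)@(1, 15): e=[109,0,0] → ·  [on edge]
    (2,8)@(5, 17): e=[71,8,30] → #
    (3,8)@(7, 17): e=[59,22,28] → #
    (4,8)@(9, 17): e=[47,36,26] → #
    (5,8)@(11, 17): e=[35,50,24] → #
    (6,8)@(13, 17): e=[23,64,22] → #
    (7,8)@(15, 17): e=[11,78,20] → #
    (8,8)@(17, 17): e=[-1,92,18] → ·
    (2,9)@(5, 19): e=[57,-12,64] → ·
    (3,9)@(7, 19): e=[45,2,62] → #
    (7,9)@(15, 19): e=[-3,58,54] → ·
    (3,10)@(7, 21): e=[31,-18,96] → ·
  covered (11 px):
    · · · · · · · · ·
    · · · · · · · · ·
    · · · · · · · · ·
    · · · · · · · · ·
    · · · · · · · · ·
    · · · · · · · · ·
    · · · · · · · · ·
    · · · · · · · · ·
    · · # # # # # # ·
    · · · # # # # · ·
    · · · · · # · · ·

Answer: [3,45,24]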